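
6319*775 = 4897225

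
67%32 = 3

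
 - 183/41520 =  - 61/13840 = - 0.00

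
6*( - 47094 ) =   -  282564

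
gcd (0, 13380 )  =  13380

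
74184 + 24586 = 98770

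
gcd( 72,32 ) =8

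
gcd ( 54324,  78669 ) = 9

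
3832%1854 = 124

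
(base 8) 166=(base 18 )6A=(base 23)53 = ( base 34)3G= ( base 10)118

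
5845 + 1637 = 7482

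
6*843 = 5058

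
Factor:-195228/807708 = -3^1*17^1*211^( - 1 )=   - 51/211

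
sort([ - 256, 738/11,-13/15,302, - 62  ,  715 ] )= [ - 256,-62, - 13/15, 738/11,302,715 ] 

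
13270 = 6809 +6461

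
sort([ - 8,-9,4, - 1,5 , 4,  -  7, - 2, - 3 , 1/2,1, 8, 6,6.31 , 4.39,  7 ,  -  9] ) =[ - 9, - 9, - 8, - 7 ,  -  3, - 2, - 1,  1/2,  1, 4 , 4, 4.39, 5, 6,  6.31, 7,  8 ] 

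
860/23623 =860/23623 =0.04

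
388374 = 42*9247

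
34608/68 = 8652/17 =508.94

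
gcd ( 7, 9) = 1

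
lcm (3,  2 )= 6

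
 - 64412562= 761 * (  -  84642 )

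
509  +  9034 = 9543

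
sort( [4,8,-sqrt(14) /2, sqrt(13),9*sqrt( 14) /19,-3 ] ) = [ - 3, - sqrt(14)/2, 9*sqrt( 14) /19, sqrt ( 13) , 4, 8] 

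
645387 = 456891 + 188496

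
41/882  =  41/882 = 0.05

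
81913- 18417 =63496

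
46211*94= 4343834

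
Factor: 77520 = 2^4*3^1*5^1*17^1*19^1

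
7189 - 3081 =4108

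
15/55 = 3/11 = 0.27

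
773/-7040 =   -  1 + 6267/7040 = - 0.11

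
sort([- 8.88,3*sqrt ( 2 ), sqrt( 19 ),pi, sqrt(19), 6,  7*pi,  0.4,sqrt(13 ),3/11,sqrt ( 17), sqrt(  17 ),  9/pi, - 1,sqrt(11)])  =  [ - 8.88, - 1,3/11,0.4 , 9/pi,pi,sqrt( 11),sqrt(13),sqrt( 17), sqrt( 17),  3 *sqrt(2 ), sqrt( 19), sqrt(19),6, 7*pi]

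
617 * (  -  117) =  - 72189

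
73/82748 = 73/82748 = 0.00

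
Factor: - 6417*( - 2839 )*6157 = 112167382491  =  3^2*17^1*23^1*31^1*47^1*131^1*167^1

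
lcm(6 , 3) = 6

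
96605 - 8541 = 88064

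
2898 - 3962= - 1064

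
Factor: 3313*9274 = 30724762 = 2^1 * 3313^1 * 4637^1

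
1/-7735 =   -  1/7735 = - 0.00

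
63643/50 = 1272+43/50 = 1272.86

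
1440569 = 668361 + 772208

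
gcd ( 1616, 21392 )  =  16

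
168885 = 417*405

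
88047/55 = 88047/55 = 1600.85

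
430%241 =189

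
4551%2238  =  75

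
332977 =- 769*( - 433)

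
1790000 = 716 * 2500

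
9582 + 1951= 11533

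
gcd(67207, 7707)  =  7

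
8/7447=8/7447= 0.00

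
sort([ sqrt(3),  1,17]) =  [1,sqrt(3 ),  17 ]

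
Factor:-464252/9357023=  - 2^2 * 13^ ( - 3 )* 277^1 *419^1*4259^(- 1 )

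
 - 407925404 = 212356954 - 620282358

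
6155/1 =6155  =  6155.00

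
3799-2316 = 1483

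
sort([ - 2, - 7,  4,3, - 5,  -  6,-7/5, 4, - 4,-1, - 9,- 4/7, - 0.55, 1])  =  [ - 9, - 7, - 6, -5, - 4, - 2, - 7/5,  -  1, - 4/7 , - 0.55,  1,  3, 4,  4]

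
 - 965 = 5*( - 193) 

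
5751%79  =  63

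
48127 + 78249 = 126376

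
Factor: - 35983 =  - 35983^1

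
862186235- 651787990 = 210398245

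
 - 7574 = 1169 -8743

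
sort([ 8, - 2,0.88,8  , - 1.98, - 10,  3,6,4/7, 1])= [ - 10, - 2,  -  1.98,4/7,0.88,1,  3,6, 8, 8]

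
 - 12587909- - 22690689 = 10102780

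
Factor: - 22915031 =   -  17^1*137^1*9839^1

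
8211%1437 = 1026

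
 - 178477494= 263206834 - 441684328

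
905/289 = 3+38/289 = 3.13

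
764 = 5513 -4749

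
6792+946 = 7738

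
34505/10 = 6901/2 = 3450.50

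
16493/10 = 1649 + 3/10 = 1649.30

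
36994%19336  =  17658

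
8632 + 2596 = 11228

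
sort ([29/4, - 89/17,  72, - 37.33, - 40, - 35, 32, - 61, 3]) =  [ - 61, - 40, - 37.33, - 35,-89/17,3, 29/4,32, 72] 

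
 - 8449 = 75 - 8524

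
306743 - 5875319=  - 5568576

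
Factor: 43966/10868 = 89/22 = 2^( - 1) * 11^( - 1)*89^1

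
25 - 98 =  - 73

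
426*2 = 852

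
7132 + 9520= 16652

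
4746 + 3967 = 8713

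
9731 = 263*37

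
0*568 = 0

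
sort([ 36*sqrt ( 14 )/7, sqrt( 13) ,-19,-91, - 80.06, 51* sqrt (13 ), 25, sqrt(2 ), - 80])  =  [ - 91,-80.06, - 80,  -  19, sqrt (2 ),sqrt(13 ), 36*sqrt( 14 ) /7, 25, 51*sqrt( 13 )]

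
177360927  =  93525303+83835624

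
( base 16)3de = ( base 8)1736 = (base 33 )u0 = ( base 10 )990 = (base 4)33132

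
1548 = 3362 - 1814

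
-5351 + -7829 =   -  13180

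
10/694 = 5/347 = 0.01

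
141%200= 141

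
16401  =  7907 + 8494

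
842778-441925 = 400853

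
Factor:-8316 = -2^2*3^3*7^1 * 11^1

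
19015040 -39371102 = -20356062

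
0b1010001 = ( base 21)3i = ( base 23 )3c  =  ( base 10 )81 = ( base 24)39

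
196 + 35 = 231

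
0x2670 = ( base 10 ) 9840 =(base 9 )14443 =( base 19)184H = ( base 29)BK9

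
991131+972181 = 1963312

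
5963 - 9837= -3874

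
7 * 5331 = 37317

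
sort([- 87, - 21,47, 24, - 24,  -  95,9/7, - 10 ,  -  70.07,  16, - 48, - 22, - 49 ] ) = [ - 95,-87,- 70.07,-49,-48,-24, - 22, - 21, - 10, 9/7,16  ,  24, 47]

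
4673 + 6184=10857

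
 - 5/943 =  - 1 +938/943 = - 0.01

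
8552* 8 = 68416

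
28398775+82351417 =110750192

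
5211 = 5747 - 536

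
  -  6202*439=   -  2722678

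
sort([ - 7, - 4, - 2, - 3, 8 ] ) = [-7, - 4, - 3,  -  2,  8 ] 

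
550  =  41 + 509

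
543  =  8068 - 7525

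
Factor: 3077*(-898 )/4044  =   - 1381573/2022  =  - 2^( -1)*3^ ( - 1) * 17^1*181^1*337^( - 1 )*449^1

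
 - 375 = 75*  ( - 5 ) 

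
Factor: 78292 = 2^2*23^2*37^1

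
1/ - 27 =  - 1 + 26/27 = - 0.04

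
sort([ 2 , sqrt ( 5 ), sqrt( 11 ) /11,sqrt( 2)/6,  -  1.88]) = [ - 1.88, sqrt( 2)/6, sqrt(11 ) /11,2, sqrt( 5) ]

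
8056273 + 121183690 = 129239963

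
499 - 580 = -81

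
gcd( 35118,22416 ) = 6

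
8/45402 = 4/22701= 0.00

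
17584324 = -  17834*( - 986) 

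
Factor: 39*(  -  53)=  -  2067 = -3^1 * 13^1 * 53^1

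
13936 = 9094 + 4842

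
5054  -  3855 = 1199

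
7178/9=797 +5/9 = 797.56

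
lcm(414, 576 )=13248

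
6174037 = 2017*3061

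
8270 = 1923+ 6347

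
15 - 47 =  - 32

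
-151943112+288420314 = 136477202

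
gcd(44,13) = 1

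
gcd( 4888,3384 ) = 376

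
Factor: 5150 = 2^1 * 5^2 * 103^1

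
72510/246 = 294 + 31/41  =  294.76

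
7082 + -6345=737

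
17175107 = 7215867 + 9959240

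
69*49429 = 3410601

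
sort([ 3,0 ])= [0,  3] 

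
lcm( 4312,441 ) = 38808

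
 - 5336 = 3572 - 8908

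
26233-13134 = 13099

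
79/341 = 79/341 = 0.23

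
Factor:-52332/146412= - 3^( - 1)*83^(-1 ) * 89^1 = - 89/249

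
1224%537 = 150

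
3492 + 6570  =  10062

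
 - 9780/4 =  - 2445=   -  2445.00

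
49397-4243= 45154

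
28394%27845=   549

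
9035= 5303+3732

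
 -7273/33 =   -  7273/33= - 220.39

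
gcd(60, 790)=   10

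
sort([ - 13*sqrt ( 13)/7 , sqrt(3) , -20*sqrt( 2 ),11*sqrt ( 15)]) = [ - 20  *sqrt(  2) , - 13 * sqrt ( 13)/7 , sqrt ( 3),11 * sqrt(15) ]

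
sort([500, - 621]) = [  -  621, 500]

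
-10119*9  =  -91071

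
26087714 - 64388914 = - 38301200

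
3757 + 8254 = 12011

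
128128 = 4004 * 32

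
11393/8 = 11393/8 = 1424.12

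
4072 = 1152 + 2920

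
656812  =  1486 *442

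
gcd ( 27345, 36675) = 15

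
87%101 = 87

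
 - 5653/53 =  - 5653/53 = -106.66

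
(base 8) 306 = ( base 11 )170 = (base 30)6i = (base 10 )198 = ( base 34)5S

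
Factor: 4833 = 3^3 * 179^1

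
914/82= 457/41= 11.15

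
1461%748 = 713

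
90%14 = 6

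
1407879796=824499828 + 583379968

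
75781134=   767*98802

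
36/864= 1/24 = 0.04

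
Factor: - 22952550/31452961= - 2^1*3^1 * 5^2 * 17^1*19^( - 1)*9001^1*1655419^( - 1)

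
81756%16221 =651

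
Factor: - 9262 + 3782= - 2^3*5^1*137^1 = - 5480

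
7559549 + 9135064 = 16694613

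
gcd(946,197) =1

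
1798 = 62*29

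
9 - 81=-72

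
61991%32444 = 29547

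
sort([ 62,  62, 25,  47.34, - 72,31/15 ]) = [-72, 31/15, 25,47.34,62, 62]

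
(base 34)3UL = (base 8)10635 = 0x119d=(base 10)4509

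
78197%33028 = 12141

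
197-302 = - 105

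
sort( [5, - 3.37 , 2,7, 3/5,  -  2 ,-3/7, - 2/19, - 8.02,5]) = [ -8.02, - 3.37,-2, - 3/7,-2/19, 3/5, 2, 5, 5 , 7]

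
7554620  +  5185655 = 12740275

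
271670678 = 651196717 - 379526039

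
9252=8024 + 1228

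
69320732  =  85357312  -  16036580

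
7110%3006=1098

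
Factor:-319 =-11^1*29^1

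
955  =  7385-6430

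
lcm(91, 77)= 1001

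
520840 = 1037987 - 517147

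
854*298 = 254492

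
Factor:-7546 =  - 2^1 * 7^3 * 11^1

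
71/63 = 71/63=1.13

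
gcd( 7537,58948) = 1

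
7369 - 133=7236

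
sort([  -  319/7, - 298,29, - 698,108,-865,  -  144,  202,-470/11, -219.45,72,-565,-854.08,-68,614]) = [ - 865,-854.08, - 698,-565,-298, - 219.45, - 144, -68, - 319/7, - 470/11, 29,72,108,202,614 ] 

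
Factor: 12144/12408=2^1 *23^1*47^( - 1)= 46/47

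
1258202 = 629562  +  628640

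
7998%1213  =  720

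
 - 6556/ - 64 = 1639/16=102.44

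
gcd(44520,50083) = 1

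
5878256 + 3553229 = 9431485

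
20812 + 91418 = 112230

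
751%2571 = 751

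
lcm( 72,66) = 792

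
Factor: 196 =2^2*7^2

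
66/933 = 22/311 = 0.07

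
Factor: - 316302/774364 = -357/874 = - 2^( - 1)*3^1*7^1*17^1*19^( - 1)*23^( - 1 ) 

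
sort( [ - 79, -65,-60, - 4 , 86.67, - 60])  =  [ - 79 ,  -  65, -60,  -  60, - 4, 86.67 ]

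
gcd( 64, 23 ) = 1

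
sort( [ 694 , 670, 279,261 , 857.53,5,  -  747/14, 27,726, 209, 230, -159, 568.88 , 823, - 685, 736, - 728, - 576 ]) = [ - 728, - 685, -576, - 159, - 747/14, 5,27, 209, 230,  261, 279,  568.88,670, 694, 726, 736 , 823,857.53] 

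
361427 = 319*1133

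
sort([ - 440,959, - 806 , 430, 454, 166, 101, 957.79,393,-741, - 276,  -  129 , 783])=[ - 806, - 741, - 440, -276, - 129 , 101, 166 , 393, 430,454, 783, 957.79, 959]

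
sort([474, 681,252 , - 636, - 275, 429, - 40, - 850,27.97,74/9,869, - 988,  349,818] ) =[- 988 , - 850, - 636, - 275, - 40 , 74/9, 27.97, 252, 349,  429,474 , 681,818,869] 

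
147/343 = 3/7= 0.43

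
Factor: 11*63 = 693 =3^2*7^1 * 11^1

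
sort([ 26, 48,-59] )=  [ - 59, 26, 48 ]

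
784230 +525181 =1309411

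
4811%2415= 2396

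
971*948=920508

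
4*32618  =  130472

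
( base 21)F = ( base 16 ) F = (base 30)F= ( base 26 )F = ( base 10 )15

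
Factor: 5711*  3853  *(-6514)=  - 2^1*3257^1 * 3853^1*5711^1 = -  143337202262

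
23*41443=953189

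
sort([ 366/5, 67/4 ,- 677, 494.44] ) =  [ - 677,  67/4,366/5,494.44 ] 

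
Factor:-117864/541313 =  - 2^3*3^2*107^( - 1)*1637^1*5059^( - 1)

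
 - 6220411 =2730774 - 8951185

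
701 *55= 38555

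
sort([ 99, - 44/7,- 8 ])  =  [-8, - 44/7 , 99]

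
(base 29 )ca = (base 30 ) BS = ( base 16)166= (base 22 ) G6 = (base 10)358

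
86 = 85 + 1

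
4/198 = 2/99 = 0.02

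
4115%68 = 35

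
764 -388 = 376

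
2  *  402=804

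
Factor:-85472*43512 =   -  2^8 * 3^1*7^2* 37^1 * 2671^1 = -3719057664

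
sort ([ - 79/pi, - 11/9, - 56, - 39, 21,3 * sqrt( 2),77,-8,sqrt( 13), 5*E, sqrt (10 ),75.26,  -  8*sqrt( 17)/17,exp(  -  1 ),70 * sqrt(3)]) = [ - 56,  -  39 ,-79/pi, - 8, -8 * sqrt(17 ) /17, - 11/9, exp( - 1 ),sqrt( 10 ) , sqrt( 13),3*sqrt( 2),5*E,21,  75.26,77,70*sqrt( 3)]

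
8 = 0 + 8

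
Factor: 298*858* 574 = 146762616 = 2^3*3^1*7^1*11^1*13^1 * 41^1*149^1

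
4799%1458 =425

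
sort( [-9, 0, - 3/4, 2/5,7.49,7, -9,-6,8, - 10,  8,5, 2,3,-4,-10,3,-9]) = [-10, - 10 ,-9,-9, - 9, - 6, - 4,-3/4,  0,2/5, 2,3, 3,  5,7, 7.49,8, 8 ]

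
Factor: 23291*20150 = 2^1*5^2*13^1*31^1*23291^1 = 469313650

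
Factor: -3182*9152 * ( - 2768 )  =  2^11*11^1*13^1*37^1*43^1* 173^1 = 80608765952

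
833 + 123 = 956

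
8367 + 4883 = 13250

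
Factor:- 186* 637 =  - 118482 =-2^1*3^1*7^2*13^1*31^1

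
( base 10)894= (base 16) 37e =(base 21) 20c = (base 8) 1576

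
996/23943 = 332/7981 = 0.04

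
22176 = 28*792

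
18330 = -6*( - 3055) 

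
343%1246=343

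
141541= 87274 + 54267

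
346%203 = 143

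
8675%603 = 233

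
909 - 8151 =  - 7242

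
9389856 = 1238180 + 8151676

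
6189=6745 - 556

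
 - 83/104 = - 1 + 21/104 = - 0.80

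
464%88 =24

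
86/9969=86/9969 = 0.01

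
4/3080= 1/770=0.00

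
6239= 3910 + 2329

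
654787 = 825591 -170804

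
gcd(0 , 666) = 666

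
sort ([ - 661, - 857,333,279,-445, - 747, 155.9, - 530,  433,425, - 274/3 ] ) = [- 857, - 747 , - 661, - 530, - 445, - 274/3,155.9,279, 333, 425, 433] 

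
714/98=51/7  =  7.29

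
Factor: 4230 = 2^1*3^2*5^1*47^1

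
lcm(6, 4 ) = 12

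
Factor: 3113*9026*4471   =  125625880798=2^1*11^1*17^1*263^1*283^1*4513^1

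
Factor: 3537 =3^3*131^1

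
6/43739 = 6/43739 = 0.00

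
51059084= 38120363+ 12938721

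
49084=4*12271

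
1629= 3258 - 1629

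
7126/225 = 31+151/225 = 31.67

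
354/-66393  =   - 1 + 22013/22131 = - 0.01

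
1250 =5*250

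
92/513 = 92/513 = 0.18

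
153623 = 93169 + 60454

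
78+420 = 498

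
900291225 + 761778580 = 1662069805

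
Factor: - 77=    - 7^1*11^1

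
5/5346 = 5/5346 = 0.00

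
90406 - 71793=18613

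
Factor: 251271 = 3^2*  27919^1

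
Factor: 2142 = 2^1*3^2 * 7^1*17^1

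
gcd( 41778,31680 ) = 198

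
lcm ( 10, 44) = 220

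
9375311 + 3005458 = 12380769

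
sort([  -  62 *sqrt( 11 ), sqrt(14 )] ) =[ - 62*sqrt( 11), sqrt(14)]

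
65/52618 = 65/52618 = 0.00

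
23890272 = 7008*3409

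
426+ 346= 772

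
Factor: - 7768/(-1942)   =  4 = 2^2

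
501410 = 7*71630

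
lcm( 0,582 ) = 0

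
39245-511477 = -472232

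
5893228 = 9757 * 604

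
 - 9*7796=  - 70164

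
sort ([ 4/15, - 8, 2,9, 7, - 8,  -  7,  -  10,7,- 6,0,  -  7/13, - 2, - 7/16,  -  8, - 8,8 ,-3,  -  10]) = [ - 10, - 10, - 8, - 8,  -  8,-8, - 7 ,-6 , - 3,-2, - 7/13, - 7/16,0, 4/15, 2, 7,7,8, 9 ] 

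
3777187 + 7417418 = 11194605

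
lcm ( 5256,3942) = 15768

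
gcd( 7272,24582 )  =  6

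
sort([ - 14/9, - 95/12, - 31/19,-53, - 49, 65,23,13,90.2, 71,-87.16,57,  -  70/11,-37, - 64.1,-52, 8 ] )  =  [ - 87.16 , - 64.1, - 53, - 52, - 49, -37, - 95/12, - 70/11 , - 31/19,-14/9,8,13,23,  57, 65,  71,90.2 ]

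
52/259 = 52/259 =0.20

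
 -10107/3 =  - 3369= - 3369.00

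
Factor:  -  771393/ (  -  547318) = 2^( - 1 )*3^1*7^1*109^1*131^ ( - 1)*337^1 * 2089^(- 1) 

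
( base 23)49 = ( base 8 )145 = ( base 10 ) 101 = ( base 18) 5B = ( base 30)3B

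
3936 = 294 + 3642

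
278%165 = 113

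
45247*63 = 2850561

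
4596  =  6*766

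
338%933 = 338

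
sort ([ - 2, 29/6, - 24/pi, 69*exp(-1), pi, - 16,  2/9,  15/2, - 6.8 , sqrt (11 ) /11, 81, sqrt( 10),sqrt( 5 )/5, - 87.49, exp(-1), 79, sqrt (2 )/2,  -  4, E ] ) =[-87.49,-16,  -  24/pi,  -  6.8, - 4,-2, 2/9 , sqrt ( 11) /11 , exp(- 1), sqrt( 5 )/5, sqrt( 2) /2,E, pi,  sqrt (10) , 29/6, 15/2, 69*exp(  -  1), 79, 81]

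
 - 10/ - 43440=1/4344 = 0.00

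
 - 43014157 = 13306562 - 56320719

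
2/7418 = 1/3709  =  0.00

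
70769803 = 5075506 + 65694297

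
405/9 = 45 = 45.00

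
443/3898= 443/3898 = 0.11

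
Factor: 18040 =2^3*5^1 * 11^1*41^1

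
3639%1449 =741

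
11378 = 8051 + 3327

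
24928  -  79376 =  -  54448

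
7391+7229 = 14620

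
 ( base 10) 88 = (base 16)58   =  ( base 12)74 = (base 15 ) 5d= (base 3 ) 10021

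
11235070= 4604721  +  6630349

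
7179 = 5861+1318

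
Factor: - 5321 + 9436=4115=5^1 *823^1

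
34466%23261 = 11205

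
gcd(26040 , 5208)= 5208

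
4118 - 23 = 4095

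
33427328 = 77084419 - 43657091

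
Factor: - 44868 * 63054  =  -2829106872 = - 2^3*3^3*31^1 * 113^1*3739^1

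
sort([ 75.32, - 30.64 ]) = [ - 30.64, 75.32]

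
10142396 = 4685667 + 5456729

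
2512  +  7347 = 9859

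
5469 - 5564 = -95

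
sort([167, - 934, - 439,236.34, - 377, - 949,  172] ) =[ - 949,-934, -439,  -  377,167,172,236.34]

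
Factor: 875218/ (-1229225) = -2^1*5^(  -  2)*239^1*1831^1*49169^( - 1) 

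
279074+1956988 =2236062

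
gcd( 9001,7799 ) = 1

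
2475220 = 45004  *55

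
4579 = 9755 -5176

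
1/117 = 1/117  =  0.01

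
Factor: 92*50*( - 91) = -2^3*5^2 * 7^1*13^1 * 23^1 = - 418600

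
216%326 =216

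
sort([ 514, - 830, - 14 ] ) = [-830,  -  14 , 514 ]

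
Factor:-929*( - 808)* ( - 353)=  - 264973096 = - 2^3 * 101^1*353^1*929^1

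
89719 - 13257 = 76462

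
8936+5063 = 13999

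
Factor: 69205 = 5^1 *13841^1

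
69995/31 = 69995/31 =2257.90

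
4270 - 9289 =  - 5019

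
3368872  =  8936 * 377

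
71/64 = 1 + 7/64 = 1.11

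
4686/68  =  2343/34=68.91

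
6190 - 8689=-2499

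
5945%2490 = 965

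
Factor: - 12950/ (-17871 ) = 2^1*3^( - 1 )*5^2 * 23^( - 1) = 50/69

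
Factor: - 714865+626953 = -87912= -2^3* 3^3*11^1 * 37^1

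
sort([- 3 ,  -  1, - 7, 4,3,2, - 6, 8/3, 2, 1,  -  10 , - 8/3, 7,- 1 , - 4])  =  [ - 10,-7, -6, - 4,- 3 , - 8/3, - 1,-1,1, 2 , 2, 8/3, 3,4, 7]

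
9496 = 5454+4042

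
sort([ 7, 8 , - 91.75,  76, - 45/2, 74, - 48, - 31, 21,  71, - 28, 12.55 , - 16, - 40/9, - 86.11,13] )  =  [ - 91.75,-86.11, - 48, - 31, - 28, - 45/2, - 16, - 40/9, 7,8,12.55, 13, 21 , 71, 74, 76] 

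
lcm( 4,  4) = 4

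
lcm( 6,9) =18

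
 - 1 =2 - 3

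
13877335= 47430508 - 33553173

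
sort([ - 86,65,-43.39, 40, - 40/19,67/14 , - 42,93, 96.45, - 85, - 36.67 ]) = [  -  86 ,- 85, - 43.39, - 42, - 36.67, - 40/19 , 67/14,40, 65,93,96.45]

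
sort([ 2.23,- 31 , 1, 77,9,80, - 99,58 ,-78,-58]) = [ - 99, - 78,-58,-31,1,2.23,9, 58, 77,80 ]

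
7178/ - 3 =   -  2393 +1/3 = -2392.67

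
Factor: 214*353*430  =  2^2 * 5^1 * 43^1 * 107^1*353^1 =32483060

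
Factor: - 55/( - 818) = 2^(-1)*5^1* 11^1*  409^( - 1) 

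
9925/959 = 10 + 335/959  =  10.35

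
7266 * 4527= 32893182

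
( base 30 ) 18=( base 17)24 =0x26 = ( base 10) 38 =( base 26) 1c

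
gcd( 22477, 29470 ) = 7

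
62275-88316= - 26041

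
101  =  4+97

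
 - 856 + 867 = 11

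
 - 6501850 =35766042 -42267892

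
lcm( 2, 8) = 8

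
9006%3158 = 2690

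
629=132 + 497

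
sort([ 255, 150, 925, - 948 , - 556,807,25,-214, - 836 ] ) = [- 948,-836, - 556, - 214, 25,150, 255, 807,925 ]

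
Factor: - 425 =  - 5^2*17^1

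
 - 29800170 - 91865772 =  - 121665942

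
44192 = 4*11048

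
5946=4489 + 1457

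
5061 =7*723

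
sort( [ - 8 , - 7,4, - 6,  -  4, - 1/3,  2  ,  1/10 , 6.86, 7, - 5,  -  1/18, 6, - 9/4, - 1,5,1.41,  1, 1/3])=[ - 8, - 7, - 6, - 5,-4,- 9/4, -1, - 1/3, - 1/18, 1/10, 1/3, 1, 1.41,  2 , 4, 5, 6, 6.86,7]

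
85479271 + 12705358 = 98184629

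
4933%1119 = 457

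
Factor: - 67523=-67523^1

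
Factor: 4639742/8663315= 2^1*5^(-1 )*17^1*29^( - 1)*59747^( -1 )*136463^1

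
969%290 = 99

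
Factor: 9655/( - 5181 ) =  - 3^( - 1) *5^1*11^( - 1)*157^( - 1)*1931^1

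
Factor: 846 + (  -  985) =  - 139 = -139^1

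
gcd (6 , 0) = 6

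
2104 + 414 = 2518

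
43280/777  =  43280/777= 55.70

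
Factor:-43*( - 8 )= 2^3 * 43^1 = 344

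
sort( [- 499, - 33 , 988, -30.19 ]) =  [ - 499, - 33, - 30.19,988]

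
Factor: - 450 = - 2^1* 3^2*5^2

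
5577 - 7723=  - 2146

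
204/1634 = 102/817 = 0.12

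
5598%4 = 2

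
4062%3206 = 856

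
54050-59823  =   - 5773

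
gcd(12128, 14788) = 4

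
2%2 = 0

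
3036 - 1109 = 1927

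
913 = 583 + 330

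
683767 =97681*7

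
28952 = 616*47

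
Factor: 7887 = 3^1 * 11^1*239^1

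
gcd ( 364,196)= 28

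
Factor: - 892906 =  - 2^1 * 7^1*23^1*47^1* 59^1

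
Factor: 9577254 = 2^1 *3^1*19^1 * 84011^1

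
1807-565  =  1242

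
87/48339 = 29/16113 = 0.00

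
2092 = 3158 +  - 1066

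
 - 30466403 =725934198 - 756400601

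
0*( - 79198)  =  0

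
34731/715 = 48 + 411/715 =48.57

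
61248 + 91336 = 152584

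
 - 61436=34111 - 95547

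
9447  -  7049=2398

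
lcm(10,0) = 0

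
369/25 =14 + 19/25 = 14.76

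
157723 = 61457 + 96266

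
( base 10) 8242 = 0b10000000110010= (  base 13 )39A0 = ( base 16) 2032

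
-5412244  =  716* ( - 7559)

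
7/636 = 7/636 = 0.01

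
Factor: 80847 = 3^2*13^1 * 691^1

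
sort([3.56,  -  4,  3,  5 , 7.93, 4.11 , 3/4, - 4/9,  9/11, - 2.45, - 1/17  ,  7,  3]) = [ - 4, - 2.45,  -  4/9, - 1/17, 3/4,9/11, 3, 3,3.56,4.11,5 , 7, 7.93 ]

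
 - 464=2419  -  2883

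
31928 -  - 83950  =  115878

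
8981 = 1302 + 7679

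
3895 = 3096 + 799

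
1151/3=383 +2/3  =  383.67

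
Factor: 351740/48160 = 409/56 = 2^( - 3)*7^( - 1 )*409^1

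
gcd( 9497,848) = 1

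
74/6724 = 37/3362 = 0.01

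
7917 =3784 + 4133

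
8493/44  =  193  +  1/44 = 193.02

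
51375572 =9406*5462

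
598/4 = 299/2= 149.50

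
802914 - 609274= 193640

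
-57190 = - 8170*7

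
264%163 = 101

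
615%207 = 201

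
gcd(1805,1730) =5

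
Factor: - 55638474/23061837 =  - 2^1*43^1*53^ ( - 1 )*145043^( - 1)*215653^1 = - 18546158/7687279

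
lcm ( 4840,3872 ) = 19360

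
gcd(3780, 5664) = 12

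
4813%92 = 29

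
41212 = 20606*2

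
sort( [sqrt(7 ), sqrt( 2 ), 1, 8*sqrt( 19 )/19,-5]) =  [ - 5, 1, sqrt( 2), 8*sqrt(19)/19, sqrt( 7 ) ] 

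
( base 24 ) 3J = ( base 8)133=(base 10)91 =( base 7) 160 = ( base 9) 111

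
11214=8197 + 3017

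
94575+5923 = 100498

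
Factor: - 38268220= - 2^2  *5^1* 89^1*21499^1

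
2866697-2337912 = 528785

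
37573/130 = 37573/130 = 289.02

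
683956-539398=144558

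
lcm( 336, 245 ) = 11760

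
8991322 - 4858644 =4132678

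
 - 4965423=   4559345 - 9524768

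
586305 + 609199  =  1195504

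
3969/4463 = 3969/4463 = 0.89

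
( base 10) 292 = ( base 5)2132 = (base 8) 444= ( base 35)8C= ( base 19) F7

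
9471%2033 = 1339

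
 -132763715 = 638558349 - 771322064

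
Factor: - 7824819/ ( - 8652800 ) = 2^( - 11)* 3^1*5^( - 2 )*13^( - 2)* 499^1*5227^1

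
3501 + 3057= 6558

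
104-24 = 80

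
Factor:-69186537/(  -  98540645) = 3^2 * 5^(-1 )*419^1*2621^1*2815447^( -1 )  =  9883791/14077235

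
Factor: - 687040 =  - 2^6*5^1 * 19^1*113^1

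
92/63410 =46/31705 = 0.00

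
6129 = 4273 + 1856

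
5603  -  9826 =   -  4223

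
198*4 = 792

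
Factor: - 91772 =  - 2^2*22943^1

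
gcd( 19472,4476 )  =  4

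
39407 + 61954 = 101361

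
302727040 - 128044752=174682288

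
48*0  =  0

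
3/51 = 1/17  =  0.06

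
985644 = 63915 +921729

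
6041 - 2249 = 3792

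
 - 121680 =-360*338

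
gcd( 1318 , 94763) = 1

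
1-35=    - 34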